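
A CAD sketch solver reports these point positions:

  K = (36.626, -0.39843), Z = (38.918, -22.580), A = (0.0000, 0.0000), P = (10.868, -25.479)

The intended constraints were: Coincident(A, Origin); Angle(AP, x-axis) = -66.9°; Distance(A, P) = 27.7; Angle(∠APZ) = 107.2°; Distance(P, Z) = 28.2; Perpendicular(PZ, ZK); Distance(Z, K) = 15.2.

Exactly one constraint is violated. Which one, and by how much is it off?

Distance(Z, K) = 15.2 — off by 7.10.

A = (0.00, 0.00) ✓; AP at -66.90° ✓; |AP| = 27.70 ✓; ∠APZ = 107.2° ✓; |PZ| = 28.20 ✓; ∠(PZ, ZK) = 90.00° ✓; |ZK| = 22.30 ✗.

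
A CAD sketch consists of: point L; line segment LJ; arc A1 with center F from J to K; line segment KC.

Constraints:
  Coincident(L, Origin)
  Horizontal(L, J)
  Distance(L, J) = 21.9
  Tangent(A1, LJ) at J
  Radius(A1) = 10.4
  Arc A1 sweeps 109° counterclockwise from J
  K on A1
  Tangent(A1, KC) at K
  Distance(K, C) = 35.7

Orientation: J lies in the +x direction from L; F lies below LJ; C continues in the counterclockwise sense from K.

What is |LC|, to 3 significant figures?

53.1

On A1, J sits at bearing 90° from F; a 109° counterclockwise sweep puts K at bearing 199°, so K = F + 10.4·(cos 199°, sin 199°) = (12.1, -13.8). Tangency of A1 to KC means the radius FK is perpendicular to KC, so KC runs along (−sin 199°, cos 199°); with |KC| = 35.7, C = (23.7, -47.5). Then |LC| = |C − L| = 53.1.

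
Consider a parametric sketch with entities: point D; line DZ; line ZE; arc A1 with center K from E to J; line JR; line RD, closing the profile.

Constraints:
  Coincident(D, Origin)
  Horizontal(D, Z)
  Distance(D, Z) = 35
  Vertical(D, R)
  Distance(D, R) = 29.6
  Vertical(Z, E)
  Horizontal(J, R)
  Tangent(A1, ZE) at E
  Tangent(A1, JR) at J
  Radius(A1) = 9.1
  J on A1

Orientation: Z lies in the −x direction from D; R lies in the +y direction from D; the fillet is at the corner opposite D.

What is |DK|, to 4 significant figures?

33.03

D is at the origin; D and Z share the same y with |DZ| = 35.0 and Z on the −x side, so Z = (-35.00, 0.000). DR is vertical with |DR| = 29.6 and R on the +y side, so R = (0.000, 29.60). The virtual corner opposite D is at (-35.00, 29.60). The tangent condition forces KE to be normal to ZE and the tangent condition forces KJ to be normal to JR, with radius 9.1, so the center K sits 9.1 in from both sides at K = (-25.90, 20.50). Then |DK| = |K − D| = 33.03.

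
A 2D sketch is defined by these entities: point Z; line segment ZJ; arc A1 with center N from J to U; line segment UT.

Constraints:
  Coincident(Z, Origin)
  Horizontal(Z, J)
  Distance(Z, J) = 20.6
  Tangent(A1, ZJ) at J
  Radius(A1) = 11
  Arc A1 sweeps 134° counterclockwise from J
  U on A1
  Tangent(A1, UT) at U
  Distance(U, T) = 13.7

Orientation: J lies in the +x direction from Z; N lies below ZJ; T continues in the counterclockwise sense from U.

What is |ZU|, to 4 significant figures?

22.55

Z is at the origin; ZJ is horizontal with |ZJ| = 20.6 and J on the +x side, so J = (20.60, 0.000). A1 meets ZJ tangentially, so NJ is at right angles to ZJ, so N = J + (0, -11) = (20.60, -11.00). On A1, J sits at bearing 90° from N; a 134° counterclockwise sweep puts U at bearing 224°, so U = N + 11.0·(cos 224°, sin 224°) = (12.69, -18.64). Then |ZU| = |U − Z| = 22.55.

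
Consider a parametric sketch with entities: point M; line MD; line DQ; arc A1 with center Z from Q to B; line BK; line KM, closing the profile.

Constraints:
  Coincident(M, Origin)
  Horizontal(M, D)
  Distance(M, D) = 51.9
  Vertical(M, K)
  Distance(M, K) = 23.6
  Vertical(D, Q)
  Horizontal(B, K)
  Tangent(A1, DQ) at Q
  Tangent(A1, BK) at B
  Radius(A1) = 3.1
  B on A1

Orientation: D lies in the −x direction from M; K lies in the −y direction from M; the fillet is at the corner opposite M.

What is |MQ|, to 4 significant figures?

55.80

The virtual corner opposite M is at (-51.90, -23.60). A1 meets DQ tangentially, so ZQ is at right angles to DQ and tangency of A1 to BK means the radius ZB is perpendicular to BK, with radius 3.1, so the center Z sits 3.1 in from both sides at Z = (-48.80, -20.50). That places the tangent points at Q = (-51.90, -20.50) on DQ and B = (-48.80, -23.60) on BK. Then |MQ| = |Q − M| = 55.80.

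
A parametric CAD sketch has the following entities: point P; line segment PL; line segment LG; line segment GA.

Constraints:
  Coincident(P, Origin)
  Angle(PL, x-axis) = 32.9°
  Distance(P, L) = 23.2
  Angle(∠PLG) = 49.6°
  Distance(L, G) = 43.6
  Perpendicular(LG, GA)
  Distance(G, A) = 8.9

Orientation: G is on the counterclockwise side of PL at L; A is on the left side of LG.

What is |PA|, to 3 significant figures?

29.9

P is at the origin; PL runs at 32.9° with length 23.2, so L = 23.2·(cos 32.9°, sin 32.9°) = (19.5, 12.6). ∠PLG = 49.6°, so LG runs at 32.9° + (180° − 49.6°) = 163° from the x-axis; with |LG| = 43.6, G = L + 43.6·(cos 163°, sin 163°) = (-22.3, 25.1). The perpendicularity gives GA at right angles to LG; with |GA| = 8.9 on the left of LG, A = G + 8.9·(-0.287, -0.958) = (-24.8, 16.6). Then |PA| = |A − P| = 29.9.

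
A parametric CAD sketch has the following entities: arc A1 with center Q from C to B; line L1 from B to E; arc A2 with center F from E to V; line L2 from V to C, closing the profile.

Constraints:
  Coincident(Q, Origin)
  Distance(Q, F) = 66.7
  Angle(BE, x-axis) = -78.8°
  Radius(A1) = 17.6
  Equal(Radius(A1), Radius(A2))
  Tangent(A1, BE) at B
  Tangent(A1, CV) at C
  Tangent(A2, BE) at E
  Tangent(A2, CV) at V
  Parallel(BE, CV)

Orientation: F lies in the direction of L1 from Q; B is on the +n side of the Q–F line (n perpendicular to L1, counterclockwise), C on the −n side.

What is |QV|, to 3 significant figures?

69.0

The slot axis is L1's direction at -78.8°, so u = (cos -78.8°, sin -78.8°) = (0.194, -0.981) and n = (−sin -78.8°, cos -78.8°) = (0.981, 0.194). Q is at the origin and F lies 66.7 along u from Q, so F = 66.7·u = (13.0, -65.4). Tangency of A1 to both parallel lines with radius 17.6 puts B and C at Q ± 17.6·n: B = (17.3, 3.42), C = (-17.3, -3.42). Equal radii place E and V the same way about F: E = F + 17.6·n = (30.2, -62.0), V = F − 17.6·n = (-4.31, -68.8). Then |QV| = |V − Q| = 69.0.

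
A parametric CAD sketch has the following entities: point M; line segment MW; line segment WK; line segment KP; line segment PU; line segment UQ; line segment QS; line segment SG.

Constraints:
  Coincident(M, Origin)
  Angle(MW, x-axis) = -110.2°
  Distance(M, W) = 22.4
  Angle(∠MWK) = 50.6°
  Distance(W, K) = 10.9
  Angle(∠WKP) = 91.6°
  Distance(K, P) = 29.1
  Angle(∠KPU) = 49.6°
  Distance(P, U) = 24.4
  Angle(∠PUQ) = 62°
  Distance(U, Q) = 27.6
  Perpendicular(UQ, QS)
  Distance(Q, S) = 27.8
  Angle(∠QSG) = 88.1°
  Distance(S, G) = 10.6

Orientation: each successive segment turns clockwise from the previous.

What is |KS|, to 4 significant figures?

33.75

∠PUQ = 62.0° gives UQ at 143.6° from the x-axis; with |UQ| = 27.6, Q = (-14.35, -3.960). UQ is perpendicular to QS, so QS runs at 53.60°; with |QS| = 27.8, S = (2.145, 18.42). Then |KS| = |S − K| = 33.75.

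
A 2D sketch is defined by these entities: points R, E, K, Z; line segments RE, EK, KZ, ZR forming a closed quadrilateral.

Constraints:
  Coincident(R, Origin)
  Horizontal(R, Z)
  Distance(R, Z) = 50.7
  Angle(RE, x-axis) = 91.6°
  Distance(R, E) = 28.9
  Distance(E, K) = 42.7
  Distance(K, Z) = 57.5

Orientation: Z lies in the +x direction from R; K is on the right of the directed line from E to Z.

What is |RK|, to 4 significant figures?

14.54

R is at the origin; R and Z share the same y with |RZ| = 50.7 and Z in +x, so Z = (50.7, 0). RE runs at 91.6° with |RE| = 28.9, so E = (-0.8069, 28.89). K is determined by |EK| = 42.7 and |KZ| = 57.5 together: it lies at the intersection of circle(E, 42.7) and circle(Z, 57.5). With |EZ| = 59.06, the foot of the radical line on EZ is 16.97 from E and the perpendicular offset is √(42.7² − 16.97²) = 39.18. Taking the right-of-EZ solution: K = (-5.172, -13.59).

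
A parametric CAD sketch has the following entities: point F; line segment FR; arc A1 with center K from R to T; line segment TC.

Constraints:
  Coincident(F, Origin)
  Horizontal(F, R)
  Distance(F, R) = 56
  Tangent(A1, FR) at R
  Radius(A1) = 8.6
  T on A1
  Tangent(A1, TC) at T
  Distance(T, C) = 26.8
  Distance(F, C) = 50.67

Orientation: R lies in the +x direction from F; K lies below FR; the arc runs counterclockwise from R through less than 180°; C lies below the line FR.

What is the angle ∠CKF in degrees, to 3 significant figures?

63.3°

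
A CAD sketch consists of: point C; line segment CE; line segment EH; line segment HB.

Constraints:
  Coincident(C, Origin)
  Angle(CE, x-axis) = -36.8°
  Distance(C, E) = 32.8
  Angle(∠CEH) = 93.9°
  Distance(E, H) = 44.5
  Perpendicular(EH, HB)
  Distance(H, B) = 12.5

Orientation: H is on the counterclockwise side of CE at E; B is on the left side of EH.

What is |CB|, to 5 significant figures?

50.919

C is at the origin; CE runs at -36.8° with length 32.8, so E = 32.8·(cos -36.8°, sin -36.8°) = (26.264, -19.648). ∠CEH = 93.9°, so EH runs at -36.8° + (180° − 93.9°) = 49.300° from the x-axis; with |EH| = 44.5, H = E + 44.5·(cos 49.300°, sin 49.300°) = (55.282, 14.089). EH is perpendicular to HB; with |HB| = 12.5 on the left of EH, B = H + 12.5·(-0.75813, 0.65210) = (45.806, 22.240). Then |CB| = |B − C| = 50.919.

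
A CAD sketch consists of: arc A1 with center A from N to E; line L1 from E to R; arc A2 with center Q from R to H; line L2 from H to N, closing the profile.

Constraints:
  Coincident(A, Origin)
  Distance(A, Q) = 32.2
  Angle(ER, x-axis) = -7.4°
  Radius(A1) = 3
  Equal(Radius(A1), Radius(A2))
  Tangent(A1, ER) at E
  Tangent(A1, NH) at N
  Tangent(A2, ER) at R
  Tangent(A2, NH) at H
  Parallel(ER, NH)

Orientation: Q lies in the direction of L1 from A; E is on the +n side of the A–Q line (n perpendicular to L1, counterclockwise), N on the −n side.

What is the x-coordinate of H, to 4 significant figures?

31.55

The slot axis is L1's direction at -7.4°, so u = (cos -7.4°, sin -7.4°) = (0.9917, -0.1288) and n = (−sin -7.4°, cos -7.4°) = (0.1288, 0.9917). A is at the origin and Q lies 32.2 along u from A, so Q = 32.2·u = (31.93, -4.147). Tangency of A1 to both parallel lines with radius 3.0 puts E and N at A ± 3.0·n: E = (0.3864, 2.975), N = (-0.3864, -2.975). Equal radii place R and H the same way about Q: R = Q + 3.0·n = (32.32, -1.172), H = Q − 3.0·n = (31.55, -7.122). So H.x = 31.55.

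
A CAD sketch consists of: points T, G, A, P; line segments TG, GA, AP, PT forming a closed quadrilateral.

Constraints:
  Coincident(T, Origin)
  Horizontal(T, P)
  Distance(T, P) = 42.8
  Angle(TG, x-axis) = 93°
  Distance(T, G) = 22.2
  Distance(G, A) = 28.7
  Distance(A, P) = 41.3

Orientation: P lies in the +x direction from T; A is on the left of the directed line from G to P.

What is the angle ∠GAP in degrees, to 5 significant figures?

87.455°

Checks: TG at 93.00° ✓; |GA| = 28.70 ✓; |AP| = 41.30 ✓.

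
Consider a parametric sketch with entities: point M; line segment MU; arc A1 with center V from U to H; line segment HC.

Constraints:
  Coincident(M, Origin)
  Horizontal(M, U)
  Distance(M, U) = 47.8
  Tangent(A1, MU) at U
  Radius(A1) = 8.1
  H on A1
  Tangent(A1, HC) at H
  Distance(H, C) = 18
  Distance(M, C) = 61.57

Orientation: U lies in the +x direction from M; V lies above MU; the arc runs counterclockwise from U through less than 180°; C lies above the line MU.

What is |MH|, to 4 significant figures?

56.49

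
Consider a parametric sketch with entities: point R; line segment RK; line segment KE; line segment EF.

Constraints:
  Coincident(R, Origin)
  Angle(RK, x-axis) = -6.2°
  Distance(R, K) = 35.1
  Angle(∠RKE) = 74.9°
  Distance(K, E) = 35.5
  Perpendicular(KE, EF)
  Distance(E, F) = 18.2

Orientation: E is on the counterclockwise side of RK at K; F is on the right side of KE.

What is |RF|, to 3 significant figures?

58.4

R is at the origin; RK runs at -6.2° with length 35.1, so K = 35.1·(cos -6.2°, sin -6.2°) = (34.9, -3.79). ∠RKE = 74.9°, so KE runs at -6.2° + (180° − 74.9°) = 98.9° from the x-axis; with |KE| = 35.5, E = K + 35.5·(cos 98.9°, sin 98.9°) = (29.4, 31.3). The perpendicularity gives EF at right angles to KE; with |EF| = 18.2 on the right of KE, F = E + 18.2·(0.988, 0.155) = (47.4, 34.1). Then |RF| = |F − R| = 58.4.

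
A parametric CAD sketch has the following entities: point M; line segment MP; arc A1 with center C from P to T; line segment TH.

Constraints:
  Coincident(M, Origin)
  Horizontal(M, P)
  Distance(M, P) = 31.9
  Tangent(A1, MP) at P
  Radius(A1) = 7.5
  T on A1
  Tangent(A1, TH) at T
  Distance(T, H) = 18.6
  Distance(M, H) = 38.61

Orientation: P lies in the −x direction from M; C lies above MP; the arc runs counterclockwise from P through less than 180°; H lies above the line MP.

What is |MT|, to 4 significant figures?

26.01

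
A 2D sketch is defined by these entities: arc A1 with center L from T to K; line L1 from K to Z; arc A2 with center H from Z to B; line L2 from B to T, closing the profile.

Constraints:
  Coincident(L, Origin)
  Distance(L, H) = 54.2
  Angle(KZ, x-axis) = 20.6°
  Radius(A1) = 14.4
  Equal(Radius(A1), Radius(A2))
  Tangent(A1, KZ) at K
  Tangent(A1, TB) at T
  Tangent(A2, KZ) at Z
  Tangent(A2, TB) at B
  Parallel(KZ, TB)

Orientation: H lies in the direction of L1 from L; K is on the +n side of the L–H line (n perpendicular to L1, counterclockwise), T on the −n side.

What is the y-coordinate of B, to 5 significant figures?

5.5906

The slot axis is L1's direction at 20.6°, so u = (cos 20.6°, sin 20.6°) = (0.93606, 0.35184) and n = (−sin 20.6°, cos 20.6°) = (-0.35184, 0.93606). L is at the origin and H lies 54.2 along u from L, so H = 54.2·u = (50.734, 19.070). Tangency of A1 to both parallel lines with radius 14.4 puts K and T at L ± 14.4·n: K = (-5.0665, 13.479), T = (5.0665, -13.479). Equal radii place Z and B the same way about H: Z = H + 14.4·n = (45.668, 32.549), B = H − 14.4·n = (55.801, 5.5906). So B.y = 5.5906.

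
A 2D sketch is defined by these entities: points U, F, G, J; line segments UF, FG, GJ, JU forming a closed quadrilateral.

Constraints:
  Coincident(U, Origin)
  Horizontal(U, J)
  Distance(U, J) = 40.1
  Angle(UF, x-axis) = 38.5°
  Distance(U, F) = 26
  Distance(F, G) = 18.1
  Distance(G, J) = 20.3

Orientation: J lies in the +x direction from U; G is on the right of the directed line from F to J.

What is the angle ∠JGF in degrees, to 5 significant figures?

83.155°

Checks: |FG| = 18.10 ✓; |GJ| = 20.30 ✓.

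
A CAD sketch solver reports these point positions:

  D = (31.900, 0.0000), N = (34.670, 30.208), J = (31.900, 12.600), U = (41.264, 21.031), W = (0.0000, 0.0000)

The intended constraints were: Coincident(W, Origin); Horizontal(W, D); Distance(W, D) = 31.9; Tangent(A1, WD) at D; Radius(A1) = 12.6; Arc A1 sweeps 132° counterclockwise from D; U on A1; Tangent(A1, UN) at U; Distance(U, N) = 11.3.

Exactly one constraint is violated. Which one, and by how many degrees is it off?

Tangent(A1, UN) at U — off by 6.30°.

W = (0.00, 0.00) ✓; W.y = 0.00, D.y = 0.00 ✓; |WD| = 31.90 ✓; ∠(JD, DW) = 90.00° ✓; |JD| = 12.60 ✓; bearing(J→U) − bearing(J→D) = 132.0° ✓; |JU| = 12.60 ✓; ∠(JU, UN) = 96.30° ✗; |UN| = 11.30 ✓.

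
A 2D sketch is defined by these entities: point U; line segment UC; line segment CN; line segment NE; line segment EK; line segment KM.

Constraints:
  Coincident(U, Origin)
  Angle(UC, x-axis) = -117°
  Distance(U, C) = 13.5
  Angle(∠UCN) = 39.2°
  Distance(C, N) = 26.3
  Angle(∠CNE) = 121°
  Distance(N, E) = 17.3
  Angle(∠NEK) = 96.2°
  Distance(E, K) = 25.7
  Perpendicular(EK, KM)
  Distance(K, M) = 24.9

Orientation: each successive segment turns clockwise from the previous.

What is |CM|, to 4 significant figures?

10.54

U is at the origin; UC runs at -117.0° with length 13.5, so C = (-6.129, -12.03). ∠UCN = 39.2° gives CN at 102.2° from the x-axis; with |CN| = 26.3, N = (-11.69, 13.68). ∠CNE = 121.0° gives NE at 43.20° from the x-axis; with |NE| = 17.3, E = (0.9244, 25.52). ∠NEK = 96.2° gives EK at -40.60° from the x-axis; with |EK| = 25.7, K = (20.44, 8.795). The perpendicularity gives KM at right angles to EK, so KM runs at -130.6°; with |KM| = 24.9, M = (4.233, -10.11). Then |CM| = |M − C| = 10.54.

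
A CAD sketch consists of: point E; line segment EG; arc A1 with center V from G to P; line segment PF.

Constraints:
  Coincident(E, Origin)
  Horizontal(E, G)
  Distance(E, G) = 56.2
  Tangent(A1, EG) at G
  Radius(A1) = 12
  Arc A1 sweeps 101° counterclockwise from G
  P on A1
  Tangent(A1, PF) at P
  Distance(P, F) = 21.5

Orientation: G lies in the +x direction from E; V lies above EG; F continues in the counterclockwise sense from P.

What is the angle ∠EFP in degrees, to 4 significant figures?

72.01°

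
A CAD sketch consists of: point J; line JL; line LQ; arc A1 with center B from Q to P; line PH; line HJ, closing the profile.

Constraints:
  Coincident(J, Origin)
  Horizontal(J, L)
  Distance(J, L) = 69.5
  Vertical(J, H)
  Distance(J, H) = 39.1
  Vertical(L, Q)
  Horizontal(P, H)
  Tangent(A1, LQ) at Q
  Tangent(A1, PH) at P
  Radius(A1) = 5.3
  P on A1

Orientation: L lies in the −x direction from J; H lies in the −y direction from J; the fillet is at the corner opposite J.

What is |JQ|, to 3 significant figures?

77.3

J is at the origin; JL is horizontal with |JL| = 69.5 and L on the −x side, so L = (-69.5, 0.00). JH is vertical with |JH| = 39.1 and H on the −y side, so H = (0.00, -39.1). The virtual corner opposite J is at (-69.5, -39.1). Since A1 is tangent to LQ there, BQ ⟂ LQ and since A1 is tangent to PH there, BP ⟂ PH, with radius 5.3, so the center B sits 5.3 in from both sides at B = (-64.2, -33.8). That places the tangent points at Q = (-69.5, -33.8) on LQ and P = (-64.2, -39.1) on PH. Then |JQ| = |Q − J| = 77.3.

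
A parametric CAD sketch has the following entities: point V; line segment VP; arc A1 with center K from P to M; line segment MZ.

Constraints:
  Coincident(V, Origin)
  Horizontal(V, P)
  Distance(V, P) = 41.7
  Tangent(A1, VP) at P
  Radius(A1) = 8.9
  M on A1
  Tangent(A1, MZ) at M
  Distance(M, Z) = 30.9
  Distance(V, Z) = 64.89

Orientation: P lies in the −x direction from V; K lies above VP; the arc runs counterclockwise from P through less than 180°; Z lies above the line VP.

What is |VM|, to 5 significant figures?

36.985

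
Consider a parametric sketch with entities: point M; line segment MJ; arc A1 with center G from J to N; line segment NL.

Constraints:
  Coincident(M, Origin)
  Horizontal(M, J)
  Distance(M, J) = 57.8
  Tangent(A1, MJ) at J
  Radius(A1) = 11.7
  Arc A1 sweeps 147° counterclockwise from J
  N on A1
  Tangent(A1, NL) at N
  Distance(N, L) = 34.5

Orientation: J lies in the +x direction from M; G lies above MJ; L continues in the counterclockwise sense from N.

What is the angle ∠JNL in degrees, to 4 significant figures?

106.5°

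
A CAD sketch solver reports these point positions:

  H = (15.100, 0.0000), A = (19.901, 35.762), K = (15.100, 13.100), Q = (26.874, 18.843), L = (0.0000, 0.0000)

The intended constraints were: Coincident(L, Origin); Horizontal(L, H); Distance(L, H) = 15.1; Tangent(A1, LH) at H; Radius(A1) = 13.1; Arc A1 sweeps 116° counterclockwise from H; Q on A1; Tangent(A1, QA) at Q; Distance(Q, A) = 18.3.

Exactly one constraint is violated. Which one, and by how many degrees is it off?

Tangent(A1, QA) at Q — off by 3.60°.

L = (0.00, 0.00) ✓; L.y = 0.00, H.y = 0.00 ✓; |LH| = 15.10 ✓; ∠(KH, HL) = 90.00° ✓; |KH| = 13.10 ✓; bearing(K→Q) − bearing(K→H) = 116.0° ✓; |KQ| = 13.10 ✓; ∠(KQ, QA) = 93.60° ✗; |QA| = 18.30 ✓.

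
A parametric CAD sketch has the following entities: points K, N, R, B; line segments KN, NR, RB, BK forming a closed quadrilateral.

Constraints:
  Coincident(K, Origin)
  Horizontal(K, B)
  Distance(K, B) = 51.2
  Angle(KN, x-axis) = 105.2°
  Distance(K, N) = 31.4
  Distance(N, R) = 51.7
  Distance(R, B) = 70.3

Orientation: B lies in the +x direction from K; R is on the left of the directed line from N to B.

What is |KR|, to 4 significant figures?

72.46

Checks: |NR| = 51.70 ✓; |RB| = 70.30 ✓.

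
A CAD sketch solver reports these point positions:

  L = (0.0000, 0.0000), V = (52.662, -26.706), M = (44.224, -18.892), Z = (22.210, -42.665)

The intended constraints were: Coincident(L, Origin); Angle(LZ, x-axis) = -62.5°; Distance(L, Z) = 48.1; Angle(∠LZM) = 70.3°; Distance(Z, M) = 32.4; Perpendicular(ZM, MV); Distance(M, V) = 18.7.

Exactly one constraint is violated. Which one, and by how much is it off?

Distance(M, V) = 18.7 — off by 7.20.

L = (0.00, 0.00) ✓; LZ at -62.50° ✓; |LZ| = 48.10 ✓; ∠LZM = 70.30° ✓; |ZM| = 32.40 ✓; ∠(ZM, MV) = 90.00° ✓; |MV| = 11.50 ✗.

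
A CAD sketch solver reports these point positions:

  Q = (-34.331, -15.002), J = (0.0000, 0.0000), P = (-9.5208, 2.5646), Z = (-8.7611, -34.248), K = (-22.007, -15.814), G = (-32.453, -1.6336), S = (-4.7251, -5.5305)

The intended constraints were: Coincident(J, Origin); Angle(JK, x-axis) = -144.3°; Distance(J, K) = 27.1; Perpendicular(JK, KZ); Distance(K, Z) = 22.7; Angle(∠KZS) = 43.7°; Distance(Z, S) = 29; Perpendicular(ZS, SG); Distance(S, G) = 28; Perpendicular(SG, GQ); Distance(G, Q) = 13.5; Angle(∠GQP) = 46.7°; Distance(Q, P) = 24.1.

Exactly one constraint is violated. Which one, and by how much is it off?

Distance(Q, P) = 24.1 — off by 6.30.

J = (0.00, 0.00) ✓; JK at -144.3° ✓; |JK| = 27.10 ✓; ∠(JK, KZ) = 90.00° ✓; |KZ| = 22.70 ✓; ∠KZS = 43.70° ✓; |ZS| = 29.00 ✓; ∠(ZS, SG) = 90.00° ✓; |SG| = 28.00 ✓; ∠(SG, GQ) = 90.00° ✓; |GQ| = 13.50 ✓; ∠GQP = 46.70° ✓; |QP| = 30.40 ✗.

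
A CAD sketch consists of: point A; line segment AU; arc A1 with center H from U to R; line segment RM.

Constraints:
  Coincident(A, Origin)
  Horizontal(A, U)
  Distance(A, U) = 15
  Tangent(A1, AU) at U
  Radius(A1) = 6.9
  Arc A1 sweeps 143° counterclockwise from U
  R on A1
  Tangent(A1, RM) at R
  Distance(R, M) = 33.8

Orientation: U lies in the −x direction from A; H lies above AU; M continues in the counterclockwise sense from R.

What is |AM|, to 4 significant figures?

50.05

On A1, U sits at bearing -90° from H; a 143° counterclockwise sweep puts R at bearing 53°, so R = H + 6.9·(cos 53°, sin 53°) = (-10.85, 12.41). Since A1 is tangent to RM there, HR ⟂ RM, so RM runs along (−sin 53°, cos 53°); with |RM| = 33.8, M = (-37.84, 32.75). Then |AM| = |M − A| = 50.05.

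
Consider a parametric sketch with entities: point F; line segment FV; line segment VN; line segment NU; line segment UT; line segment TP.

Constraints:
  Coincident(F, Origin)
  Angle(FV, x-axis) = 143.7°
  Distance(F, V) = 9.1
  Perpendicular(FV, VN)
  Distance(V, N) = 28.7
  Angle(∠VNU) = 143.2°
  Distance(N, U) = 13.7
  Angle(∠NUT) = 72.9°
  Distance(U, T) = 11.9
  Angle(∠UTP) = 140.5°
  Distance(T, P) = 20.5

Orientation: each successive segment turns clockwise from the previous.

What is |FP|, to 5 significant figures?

10.771

F is at the origin; FV runs at 143.7° with length 9.1, so V = (-7.3339, 5.3873). FV is perpendicular to VN, so VN runs at 53.700°; with |VN| = 28.7, N = (9.6568, 28.517). ∠VNU = 143.2° gives NU at 16.900° from the x-axis; with |NU| = 13.7, U = (22.765, 32.500). ∠NUT = 72.9° gives UT at -90.200° from the x-axis; with |UT| = 11.9, T = (22.724, 20.600). ∠UTP = 140.5° gives TP at -129.70° from the x-axis; with |TP| = 20.5, P = (9.6289, 4.8275). Then |FP| = |P − F| = 10.771.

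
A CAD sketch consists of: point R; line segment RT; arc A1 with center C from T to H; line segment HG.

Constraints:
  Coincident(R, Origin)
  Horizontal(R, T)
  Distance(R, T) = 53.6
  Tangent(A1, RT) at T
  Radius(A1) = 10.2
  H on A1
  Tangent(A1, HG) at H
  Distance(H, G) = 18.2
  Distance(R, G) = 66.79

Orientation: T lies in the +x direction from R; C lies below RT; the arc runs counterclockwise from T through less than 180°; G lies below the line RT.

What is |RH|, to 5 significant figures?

49.697

Checks: R.y = 0.00, T.y = 0.00 ✓; |CH| = 10.20 ✓; ∠(CH, HG) = 90.00° ✓; |HG| = 18.20 ✓; |RG| = 66.79 ✓.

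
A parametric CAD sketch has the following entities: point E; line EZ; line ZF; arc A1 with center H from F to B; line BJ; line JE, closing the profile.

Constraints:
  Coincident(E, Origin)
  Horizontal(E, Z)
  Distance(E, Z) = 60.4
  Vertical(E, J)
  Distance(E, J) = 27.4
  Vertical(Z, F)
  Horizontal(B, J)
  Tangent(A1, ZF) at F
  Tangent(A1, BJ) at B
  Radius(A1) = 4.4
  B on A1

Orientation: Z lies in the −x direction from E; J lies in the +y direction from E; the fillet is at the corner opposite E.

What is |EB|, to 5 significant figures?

62.344

The virtual corner opposite E is at (-60.400, 27.400). Tangency of A1 to ZF means the radius HF is perpendicular to ZF and since A1 is tangent to BJ there, HB ⟂ BJ, with radius 4.4, so the center H sits 4.4 in from both sides at H = (-56.000, 23.000). That places the tangent points at F = (-60.400, 23.000) on ZF and B = (-56.000, 27.400) on BJ. Then |EB| = |B − E| = 62.344.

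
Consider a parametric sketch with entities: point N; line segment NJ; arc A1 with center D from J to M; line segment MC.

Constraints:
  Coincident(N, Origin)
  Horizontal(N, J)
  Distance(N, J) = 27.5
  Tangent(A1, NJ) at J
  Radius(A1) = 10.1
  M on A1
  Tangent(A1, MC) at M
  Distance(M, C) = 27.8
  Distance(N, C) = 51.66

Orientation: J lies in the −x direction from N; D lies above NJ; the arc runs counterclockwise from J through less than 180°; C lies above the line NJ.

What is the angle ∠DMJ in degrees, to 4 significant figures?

28.76°

N is at the origin; N and J share the same y with |NJ| = 27.5 and J on the −x side, so J = (-27.50, 0.000). A1 meets NJ tangentially, so DJ is at right angles to NJ, so D = J + (0, 10.1) = (-27.50, 10.10). Since DM ⟂ MC (tangency), |DC| = √(10.1² + 27.8²) = 29.58 regardless of where M sits on A1. So C lies on both circle(N, 51.66) and circle(D, 29.58); the above-NJ intersection is C = (-33.91, 38.98). M is the foot of the tangent from C: M = (-18.98, 15.52).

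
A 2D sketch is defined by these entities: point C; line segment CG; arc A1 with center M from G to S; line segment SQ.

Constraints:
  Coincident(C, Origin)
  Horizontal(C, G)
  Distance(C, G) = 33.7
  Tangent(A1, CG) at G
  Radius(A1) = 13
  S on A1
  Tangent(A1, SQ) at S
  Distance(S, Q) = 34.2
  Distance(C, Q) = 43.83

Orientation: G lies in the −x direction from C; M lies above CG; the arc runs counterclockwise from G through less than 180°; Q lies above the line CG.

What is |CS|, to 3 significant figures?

23.2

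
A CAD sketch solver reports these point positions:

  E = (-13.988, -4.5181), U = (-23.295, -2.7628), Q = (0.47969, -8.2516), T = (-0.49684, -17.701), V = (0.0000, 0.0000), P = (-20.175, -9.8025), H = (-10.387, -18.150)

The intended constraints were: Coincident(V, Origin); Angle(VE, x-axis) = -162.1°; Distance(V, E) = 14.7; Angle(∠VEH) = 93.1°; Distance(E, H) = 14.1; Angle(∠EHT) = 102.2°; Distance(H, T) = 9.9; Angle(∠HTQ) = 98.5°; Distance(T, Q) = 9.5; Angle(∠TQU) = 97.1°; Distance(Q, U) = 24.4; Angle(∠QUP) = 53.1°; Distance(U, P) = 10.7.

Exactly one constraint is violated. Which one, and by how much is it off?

Distance(U, P) = 10.7 — off by 3.00.

V = (0.00, 0.00) ✓; VE at -162.1° ✓; |VE| = 14.70 ✓; ∠VEH = 93.10° ✓; |EH| = 14.10 ✓; ∠EHT = 102.2° ✓; |HT| = 9.900 ✓; ∠HTQ = 98.50° ✓; |TQ| = 9.500 ✓; ∠TQU = 97.10° ✓; |QU| = 24.40 ✓; ∠QUP = 53.10° ✓; |UP| = 7.700 ✗.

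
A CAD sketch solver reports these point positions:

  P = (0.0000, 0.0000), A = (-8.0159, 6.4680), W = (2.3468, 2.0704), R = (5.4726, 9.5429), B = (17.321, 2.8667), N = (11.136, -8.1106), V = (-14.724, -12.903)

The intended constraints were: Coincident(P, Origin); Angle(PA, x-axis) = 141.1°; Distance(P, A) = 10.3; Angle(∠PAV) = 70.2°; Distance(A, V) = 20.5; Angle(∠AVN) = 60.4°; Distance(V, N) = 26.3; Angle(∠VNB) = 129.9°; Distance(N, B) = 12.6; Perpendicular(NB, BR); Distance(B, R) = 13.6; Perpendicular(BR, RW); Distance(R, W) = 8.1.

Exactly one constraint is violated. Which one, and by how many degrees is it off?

Perpendicular(BR, RW) — off by 6.70°.

P = (0.00, 0.00) ✓; PA at 141.1° ✓; |PA| = 10.30 ✓; ∠PAV = 70.20° ✓; |AV| = 20.50 ✓; ∠AVN = 60.40° ✓; |VN| = 26.30 ✓; ∠VNB = 129.9° ✓; |NB| = 12.60 ✓; ∠(NB, BR) = 90.00° ✓; |BR| = 13.60 ✓; ∠(BR, RW) = 96.70° ✗; |RW| = 8.100 ✓.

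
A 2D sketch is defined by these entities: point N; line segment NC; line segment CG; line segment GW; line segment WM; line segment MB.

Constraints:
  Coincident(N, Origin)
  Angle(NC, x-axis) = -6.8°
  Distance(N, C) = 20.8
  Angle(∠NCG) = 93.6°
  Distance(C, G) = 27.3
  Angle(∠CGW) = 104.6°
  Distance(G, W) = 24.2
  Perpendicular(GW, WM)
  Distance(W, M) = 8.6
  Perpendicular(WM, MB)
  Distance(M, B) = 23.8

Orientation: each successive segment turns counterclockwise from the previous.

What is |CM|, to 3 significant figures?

35.8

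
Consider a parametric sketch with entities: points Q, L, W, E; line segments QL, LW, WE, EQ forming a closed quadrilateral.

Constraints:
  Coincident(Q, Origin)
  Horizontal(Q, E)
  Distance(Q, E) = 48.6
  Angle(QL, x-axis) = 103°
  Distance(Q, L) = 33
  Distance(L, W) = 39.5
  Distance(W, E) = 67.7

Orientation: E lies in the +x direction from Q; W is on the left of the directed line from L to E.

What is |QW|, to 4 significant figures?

64.12

Q is at the origin; Q and E share the same y with |QE| = 48.6 and E in +x, so E = (48.6, 0). QL runs at 103.0° with |QL| = 33.0, so L = (-7.423, 32.15). W is determined by |LW| = 39.5 and |WE| = 67.7 together: it lies at the intersection of circle(L, 39.5) and circle(E, 67.7). With |LE| = 64.59, the foot of the radical line on LE is 8.898 from L and the perpendicular offset is √(39.5² − 8.898²) = 38.48. Taking the left-of-LE solution: W = (19.45, 61.10).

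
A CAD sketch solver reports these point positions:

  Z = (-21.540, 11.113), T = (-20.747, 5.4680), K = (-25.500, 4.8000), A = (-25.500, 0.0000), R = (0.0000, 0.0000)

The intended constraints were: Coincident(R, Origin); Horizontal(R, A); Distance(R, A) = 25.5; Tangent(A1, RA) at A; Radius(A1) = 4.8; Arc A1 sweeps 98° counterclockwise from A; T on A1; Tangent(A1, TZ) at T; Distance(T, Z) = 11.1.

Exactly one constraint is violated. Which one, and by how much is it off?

Distance(T, Z) = 11.1 — off by 5.40.

R = (0.00, 0.00) ✓; R.y = 0.00, A.y = 0.00 ✓; |RA| = 25.50 ✓; ∠(KA, AR) = 90.00° ✓; |KA| = 4.800 ✓; bearing(K→T) − bearing(K→A) = 98.00° ✓; |KT| = 4.800 ✓; ∠(KT, TZ) = 90.00° ✓; |TZ| = 5.700 ✗.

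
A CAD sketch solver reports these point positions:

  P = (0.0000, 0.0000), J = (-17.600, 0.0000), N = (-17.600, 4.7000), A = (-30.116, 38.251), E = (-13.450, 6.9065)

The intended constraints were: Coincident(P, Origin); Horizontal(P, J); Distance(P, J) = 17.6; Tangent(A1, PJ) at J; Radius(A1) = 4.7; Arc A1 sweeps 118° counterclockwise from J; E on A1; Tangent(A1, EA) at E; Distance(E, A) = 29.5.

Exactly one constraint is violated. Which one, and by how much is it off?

Distance(E, A) = 29.5 — off by 6.00.

P = (0.00, 0.00) ✓; P.y = 0.00, J.y = 0.00 ✓; |PJ| = 17.60 ✓; ∠(NJ, JP) = 90.00° ✓; |NJ| = 4.700 ✓; bearing(N→E) − bearing(N→J) = 118.0° ✓; |NE| = 4.700 ✓; ∠(NE, EA) = 90.00° ✓; |EA| = 35.50 ✗.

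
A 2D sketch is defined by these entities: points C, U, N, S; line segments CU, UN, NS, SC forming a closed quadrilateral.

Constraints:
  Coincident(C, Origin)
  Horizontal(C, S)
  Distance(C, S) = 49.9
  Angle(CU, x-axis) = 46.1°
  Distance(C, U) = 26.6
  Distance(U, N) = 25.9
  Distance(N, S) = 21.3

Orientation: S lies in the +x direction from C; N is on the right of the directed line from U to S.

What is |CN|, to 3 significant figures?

29.4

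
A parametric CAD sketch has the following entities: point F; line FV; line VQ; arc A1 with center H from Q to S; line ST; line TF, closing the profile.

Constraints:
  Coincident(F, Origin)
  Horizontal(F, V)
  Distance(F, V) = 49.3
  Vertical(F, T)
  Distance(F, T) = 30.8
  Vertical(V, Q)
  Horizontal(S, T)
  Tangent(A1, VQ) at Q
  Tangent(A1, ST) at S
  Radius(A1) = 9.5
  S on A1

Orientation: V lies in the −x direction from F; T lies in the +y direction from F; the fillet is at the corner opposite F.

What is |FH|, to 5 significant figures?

45.141

F and T share the same x with |FT| = 30.8 and T on the +y side, so T = (0.0000, 30.800). The virtual corner opposite F is at (-49.300, 30.800). Tangency of A1 to VQ means the radius HQ is perpendicular to VQ and since A1 is tangent to ST there, HS ⟂ ST, with radius 9.5, so the center H sits 9.5 in from both sides at H = (-39.800, 21.300). Then |FH| = |H − F| = 45.141.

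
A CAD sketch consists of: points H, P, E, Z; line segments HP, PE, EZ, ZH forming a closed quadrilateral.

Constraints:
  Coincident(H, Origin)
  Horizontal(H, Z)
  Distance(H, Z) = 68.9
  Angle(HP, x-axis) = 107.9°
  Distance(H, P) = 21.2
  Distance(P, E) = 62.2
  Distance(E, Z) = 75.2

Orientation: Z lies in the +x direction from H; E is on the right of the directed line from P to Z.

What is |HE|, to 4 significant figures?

41.21

Checks: |PE| = 62.20 ✓; |EZ| = 75.20 ✓.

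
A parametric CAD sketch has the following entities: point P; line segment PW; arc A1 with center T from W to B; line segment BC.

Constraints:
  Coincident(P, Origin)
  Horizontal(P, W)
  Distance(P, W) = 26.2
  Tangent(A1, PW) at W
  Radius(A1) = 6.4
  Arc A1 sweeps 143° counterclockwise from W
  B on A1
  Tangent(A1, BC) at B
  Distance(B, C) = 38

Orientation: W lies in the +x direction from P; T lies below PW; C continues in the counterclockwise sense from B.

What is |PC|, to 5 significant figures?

62.920

P is at the origin; P and W share the same y with |PW| = 26.2 and W on the +x side, so W = (26.200, 0.0000). The tangent condition forces TW to be normal to PW, so T = W + (0, -6.4) = (26.200, -6.4000). On A1, W sits at bearing 90° from T; a 143° counterclockwise sweep puts B at bearing 233°, so B = T + 6.4·(cos 233°, sin 233°) = (22.348, -11.511). A1 meets BC tangentially, so TB is at right angles to BC, so BC runs along (−sin 233°, cos 233°); with |BC| = 38.0, C = (52.697, -34.380). Then |PC| = |C − P| = 62.920.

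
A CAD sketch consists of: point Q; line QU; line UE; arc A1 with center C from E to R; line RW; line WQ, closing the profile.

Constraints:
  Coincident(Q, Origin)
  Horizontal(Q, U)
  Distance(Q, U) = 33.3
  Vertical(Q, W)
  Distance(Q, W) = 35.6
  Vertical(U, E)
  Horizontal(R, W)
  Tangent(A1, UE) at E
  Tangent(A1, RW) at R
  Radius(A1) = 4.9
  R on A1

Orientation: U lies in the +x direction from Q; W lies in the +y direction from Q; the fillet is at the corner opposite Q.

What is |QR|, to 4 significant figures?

45.54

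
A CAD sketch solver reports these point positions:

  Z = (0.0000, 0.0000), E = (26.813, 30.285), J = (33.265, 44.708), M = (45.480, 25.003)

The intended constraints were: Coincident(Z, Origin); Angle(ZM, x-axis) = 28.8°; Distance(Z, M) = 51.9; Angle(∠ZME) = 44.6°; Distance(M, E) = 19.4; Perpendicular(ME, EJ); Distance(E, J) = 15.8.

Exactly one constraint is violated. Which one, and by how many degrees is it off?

Perpendicular(ME, EJ) — off by 8.30°.

Z = (0.00, 0.00) ✓; ZM at 28.80° ✓; |ZM| = 51.90 ✓; ∠ZME = 44.60° ✓; |ME| = 19.40 ✓; ∠(ME, EJ) = 98.30° ✗; |EJ| = 15.80 ✓.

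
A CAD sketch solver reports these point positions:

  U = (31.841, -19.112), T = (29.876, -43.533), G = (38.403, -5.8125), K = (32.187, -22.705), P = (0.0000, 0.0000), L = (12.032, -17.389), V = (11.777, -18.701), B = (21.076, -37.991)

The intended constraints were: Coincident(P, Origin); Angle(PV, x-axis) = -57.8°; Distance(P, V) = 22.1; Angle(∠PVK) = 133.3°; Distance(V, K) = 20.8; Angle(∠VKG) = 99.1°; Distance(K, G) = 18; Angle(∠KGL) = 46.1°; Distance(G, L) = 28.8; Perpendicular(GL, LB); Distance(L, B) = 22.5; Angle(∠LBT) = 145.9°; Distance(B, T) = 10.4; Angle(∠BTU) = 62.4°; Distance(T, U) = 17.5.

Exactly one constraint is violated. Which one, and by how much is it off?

Distance(T, U) = 17.5 — off by 7.00.

P = (0.00, 0.00) ✓; PV at -57.80° ✓; |PV| = 22.10 ✓; ∠PVK = 133.3° ✓; |VK| = 20.80 ✓; ∠VKG = 99.10° ✓; |KG| = 18.00 ✓; ∠KGL = 46.10° ✓; |GL| = 28.80 ✓; ∠(GL, LB) = 90.00° ✓; |LB| = 22.50 ✓; ∠LBT = 145.9° ✓; |BT| = 10.40 ✓; ∠BTU = 62.40° ✓; |TU| = 24.50 ✗.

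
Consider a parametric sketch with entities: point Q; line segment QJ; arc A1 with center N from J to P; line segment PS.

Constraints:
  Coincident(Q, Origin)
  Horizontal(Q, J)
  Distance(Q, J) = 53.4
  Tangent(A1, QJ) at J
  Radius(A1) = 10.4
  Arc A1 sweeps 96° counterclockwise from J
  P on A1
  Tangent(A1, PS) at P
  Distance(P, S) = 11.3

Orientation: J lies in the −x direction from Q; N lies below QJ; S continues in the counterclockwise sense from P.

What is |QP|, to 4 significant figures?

64.77

A1 meets QJ tangentially, so NJ is at right angles to QJ, so N = J + (0, -10.4) = (-53.40, -10.40). On A1, J sits at bearing 90° from N; a 96° counterclockwise sweep puts P at bearing 186°, so P = N + 10.4·(cos 186°, sin 186°) = (-63.74, -11.49). Then |QP| = |P − Q| = 64.77.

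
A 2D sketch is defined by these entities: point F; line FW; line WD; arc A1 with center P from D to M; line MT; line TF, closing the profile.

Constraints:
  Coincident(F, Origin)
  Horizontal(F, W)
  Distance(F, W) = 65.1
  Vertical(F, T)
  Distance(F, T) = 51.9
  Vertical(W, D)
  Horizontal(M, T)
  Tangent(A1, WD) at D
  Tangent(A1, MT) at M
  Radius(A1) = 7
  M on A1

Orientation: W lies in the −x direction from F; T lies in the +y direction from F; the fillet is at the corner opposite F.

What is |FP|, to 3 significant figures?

73.4

F is at the origin; F and W share the same y with |FW| = 65.1 and W on the −x side, so W = (-65.1, 0.00). F and T share the same x with |FT| = 51.9 and T on the +y side, so T = (0.00, 51.9). The virtual corner opposite F is at (-65.1, 51.9). A1 meets WD tangentially, so PD is at right angles to WD and since A1 is tangent to MT there, PM ⟂ MT, with radius 7.0, so the center P sits 7.0 in from both sides at P = (-58.1, 44.9). Then |FP| = |P − F| = 73.4.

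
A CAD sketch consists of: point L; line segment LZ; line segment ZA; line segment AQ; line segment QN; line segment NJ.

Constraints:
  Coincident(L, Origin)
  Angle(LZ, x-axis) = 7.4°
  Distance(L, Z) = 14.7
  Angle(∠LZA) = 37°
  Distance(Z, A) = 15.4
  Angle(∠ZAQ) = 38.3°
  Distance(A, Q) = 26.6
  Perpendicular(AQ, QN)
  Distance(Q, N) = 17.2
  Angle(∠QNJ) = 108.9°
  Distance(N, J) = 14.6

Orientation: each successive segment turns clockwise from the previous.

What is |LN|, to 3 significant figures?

28.5

L is at the origin; LZ runs at 7.4° with length 14.7, so Z = (14.6, 1.89). ∠LZA = 37.0° gives ZA at -136° from the x-axis; with |ZA| = 15.4, A = (3.57, -8.88). ∠ZAQ = 38.3° gives AQ at 82.7° from the x-axis; with |AQ| = 26.6, Q = (6.95, 17.5). AQ is perpendicular to QN, so QN runs at -7.30°; with |QN| = 17.2, N = (24.0, 15.3). Then |LN| = |N − L| = 28.5.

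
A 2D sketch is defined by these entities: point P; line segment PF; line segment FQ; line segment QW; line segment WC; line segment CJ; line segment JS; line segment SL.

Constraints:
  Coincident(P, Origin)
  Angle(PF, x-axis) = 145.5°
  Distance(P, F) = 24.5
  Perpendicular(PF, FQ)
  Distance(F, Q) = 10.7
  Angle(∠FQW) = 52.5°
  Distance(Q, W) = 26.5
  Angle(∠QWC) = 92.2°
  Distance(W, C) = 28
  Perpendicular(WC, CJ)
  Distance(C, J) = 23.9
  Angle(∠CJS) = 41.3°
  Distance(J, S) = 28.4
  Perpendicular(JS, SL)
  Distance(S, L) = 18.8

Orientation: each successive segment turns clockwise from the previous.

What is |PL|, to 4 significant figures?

31.50

P is at the origin; PF runs at 145.5° with length 24.5, so F = (-20.19, 13.88). PF ⟂ FQ, so FQ runs at 55.50°; with |FQ| = 10.7, Q = (-14.13, 22.70). ∠FQW = 52.5° gives QW at -72.00° from the x-axis; with |QW| = 26.5, W = (-5.942, -2.508). ∠QWC = 92.2° gives WC at -159.8° from the x-axis; with |WC| = 28.0, C = (-32.22, -12.18). WC ⟂ CJ, so CJ runs at 110.2°; with |CJ| = 23.9, J = (-40.47, 10.25). ∠CJS = 41.3° gives JS at -28.50° from the x-axis; with |JS| = 28.4, S = (-15.51, -3.298). The perpendicularity gives SL at right angles to JS, so SL runs at -118.5°; with |SL| = 18.8, L = (-24.48, -19.82). Then |PL| = |L − P| = 31.50.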